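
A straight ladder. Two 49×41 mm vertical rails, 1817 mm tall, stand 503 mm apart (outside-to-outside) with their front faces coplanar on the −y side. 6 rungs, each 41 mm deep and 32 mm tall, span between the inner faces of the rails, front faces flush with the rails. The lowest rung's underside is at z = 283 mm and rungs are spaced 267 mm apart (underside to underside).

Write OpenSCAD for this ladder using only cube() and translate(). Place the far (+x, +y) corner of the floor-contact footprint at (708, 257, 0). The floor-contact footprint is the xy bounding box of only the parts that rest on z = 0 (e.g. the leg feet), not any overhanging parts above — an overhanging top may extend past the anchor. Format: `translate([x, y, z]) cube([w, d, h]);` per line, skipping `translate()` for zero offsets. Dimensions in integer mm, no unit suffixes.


translate([205, 216, 0]) cube([49, 41, 1817]);
translate([659, 216, 0]) cube([49, 41, 1817]);
translate([254, 216, 283]) cube([405, 41, 32]);
translate([254, 216, 550]) cube([405, 41, 32]);
translate([254, 216, 817]) cube([405, 41, 32]);
translate([254, 216, 1084]) cube([405, 41, 32]);
translate([254, 216, 1351]) cube([405, 41, 32]);
translate([254, 216, 1618]) cube([405, 41, 32]);


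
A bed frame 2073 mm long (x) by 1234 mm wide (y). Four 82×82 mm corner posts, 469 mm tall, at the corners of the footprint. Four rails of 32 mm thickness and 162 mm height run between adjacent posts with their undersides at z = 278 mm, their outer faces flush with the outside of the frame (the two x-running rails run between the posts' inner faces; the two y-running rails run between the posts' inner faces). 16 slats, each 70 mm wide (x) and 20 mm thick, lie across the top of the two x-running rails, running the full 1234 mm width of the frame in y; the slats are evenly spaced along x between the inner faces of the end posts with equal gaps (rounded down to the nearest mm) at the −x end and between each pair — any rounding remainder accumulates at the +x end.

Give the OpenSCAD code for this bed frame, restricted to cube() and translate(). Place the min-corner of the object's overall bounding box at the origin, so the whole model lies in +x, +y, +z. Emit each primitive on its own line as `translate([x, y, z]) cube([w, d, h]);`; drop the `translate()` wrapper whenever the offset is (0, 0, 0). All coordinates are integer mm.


// slat z = rail_z + rail_h = 278 + 162 = 440
// slat gap = ⌊(1909 − 16·70) / 17⌋ = 46
cube([82, 82, 469]);
translate([0, 1152, 0]) cube([82, 82, 469]);
translate([1991, 0, 0]) cube([82, 82, 469]);
translate([1991, 1152, 0]) cube([82, 82, 469]);
translate([82, 0, 278]) cube([1909, 32, 162]);
translate([82, 1202, 278]) cube([1909, 32, 162]);
translate([0, 82, 278]) cube([32, 1070, 162]);
translate([2041, 82, 278]) cube([32, 1070, 162]);
translate([128, 0, 440]) cube([70, 1234, 20]);
translate([244, 0, 440]) cube([70, 1234, 20]);
translate([360, 0, 440]) cube([70, 1234, 20]);
translate([476, 0, 440]) cube([70, 1234, 20]);
translate([592, 0, 440]) cube([70, 1234, 20]);
translate([708, 0, 440]) cube([70, 1234, 20]);
translate([824, 0, 440]) cube([70, 1234, 20]);
translate([940, 0, 440]) cube([70, 1234, 20]);
translate([1056, 0, 440]) cube([70, 1234, 20]);
translate([1172, 0, 440]) cube([70, 1234, 20]);
translate([1288, 0, 440]) cube([70, 1234, 20]);
translate([1404, 0, 440]) cube([70, 1234, 20]);
translate([1520, 0, 440]) cube([70, 1234, 20]);
translate([1636, 0, 440]) cube([70, 1234, 20]);
translate([1752, 0, 440]) cube([70, 1234, 20]);
translate([1868, 0, 440]) cube([70, 1234, 20]);


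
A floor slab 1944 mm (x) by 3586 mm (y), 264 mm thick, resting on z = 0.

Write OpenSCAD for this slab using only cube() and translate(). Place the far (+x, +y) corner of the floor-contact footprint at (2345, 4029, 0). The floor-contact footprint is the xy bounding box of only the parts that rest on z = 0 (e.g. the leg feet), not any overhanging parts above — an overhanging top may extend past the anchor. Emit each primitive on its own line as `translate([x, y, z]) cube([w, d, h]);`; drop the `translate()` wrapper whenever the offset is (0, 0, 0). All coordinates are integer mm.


translate([401, 443, 0]) cube([1944, 3586, 264]);


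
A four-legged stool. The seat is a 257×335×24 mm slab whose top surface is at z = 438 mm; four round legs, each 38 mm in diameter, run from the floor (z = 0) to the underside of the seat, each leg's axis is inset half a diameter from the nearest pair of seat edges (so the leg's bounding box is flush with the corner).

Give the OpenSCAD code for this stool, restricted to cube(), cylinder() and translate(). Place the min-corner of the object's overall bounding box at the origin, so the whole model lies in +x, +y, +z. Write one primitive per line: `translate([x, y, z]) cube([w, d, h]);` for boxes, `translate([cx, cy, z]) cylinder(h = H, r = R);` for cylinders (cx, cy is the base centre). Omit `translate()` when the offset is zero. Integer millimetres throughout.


translate([0, 0, 414]) cube([257, 335, 24]);
translate([19, 19, 0]) cylinder(h = 414, r = 19);
translate([238, 19, 0]) cylinder(h = 414, r = 19);
translate([19, 316, 0]) cylinder(h = 414, r = 19);
translate([238, 316, 0]) cylinder(h = 414, r = 19);


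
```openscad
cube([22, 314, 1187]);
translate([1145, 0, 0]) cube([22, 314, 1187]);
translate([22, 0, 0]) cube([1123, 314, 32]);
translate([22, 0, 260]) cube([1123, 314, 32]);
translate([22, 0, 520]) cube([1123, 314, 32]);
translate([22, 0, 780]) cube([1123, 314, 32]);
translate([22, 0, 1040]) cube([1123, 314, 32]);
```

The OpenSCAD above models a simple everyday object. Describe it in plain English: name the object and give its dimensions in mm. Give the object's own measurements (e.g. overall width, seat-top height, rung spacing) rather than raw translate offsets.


An open bookshelf. Two side panels, each 22 mm thick, 314 mm deep and 1187 mm tall, stand 1167 mm apart (outside-to-outside). Between them sit 5 shelves, each 32 mm thick and 314 mm deep, spanning the full gap between the sides. The bottom shelf rests on the floor (its underside at z = 0) and the clear gap between one shelf's top and the next shelf's underside is 228 mm.


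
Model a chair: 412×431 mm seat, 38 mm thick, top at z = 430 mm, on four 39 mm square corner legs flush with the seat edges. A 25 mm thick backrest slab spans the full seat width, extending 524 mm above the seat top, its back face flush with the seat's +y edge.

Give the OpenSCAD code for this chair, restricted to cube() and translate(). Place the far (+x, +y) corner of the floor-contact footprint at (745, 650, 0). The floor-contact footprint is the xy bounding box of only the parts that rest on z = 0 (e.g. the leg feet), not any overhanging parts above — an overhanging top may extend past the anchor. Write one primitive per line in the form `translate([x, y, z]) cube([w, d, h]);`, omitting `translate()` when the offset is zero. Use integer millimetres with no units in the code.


// leg_h = 430 - 38 = 392
translate([333, 219, 392]) cube([412, 431, 38]);
translate([333, 219, 0]) cube([39, 39, 392]);
translate([706, 219, 0]) cube([39, 39, 392]);
translate([333, 611, 0]) cube([39, 39, 392]);
translate([706, 611, 0]) cube([39, 39, 392]);
translate([333, 625, 430]) cube([412, 25, 524]);


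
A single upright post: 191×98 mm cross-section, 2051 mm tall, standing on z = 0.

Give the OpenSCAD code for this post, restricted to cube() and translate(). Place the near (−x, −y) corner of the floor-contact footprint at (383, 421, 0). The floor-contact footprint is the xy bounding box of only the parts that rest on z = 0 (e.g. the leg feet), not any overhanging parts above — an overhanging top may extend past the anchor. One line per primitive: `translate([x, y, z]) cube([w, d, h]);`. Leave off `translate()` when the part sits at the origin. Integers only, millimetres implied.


translate([383, 421, 0]) cube([191, 98, 2051]);


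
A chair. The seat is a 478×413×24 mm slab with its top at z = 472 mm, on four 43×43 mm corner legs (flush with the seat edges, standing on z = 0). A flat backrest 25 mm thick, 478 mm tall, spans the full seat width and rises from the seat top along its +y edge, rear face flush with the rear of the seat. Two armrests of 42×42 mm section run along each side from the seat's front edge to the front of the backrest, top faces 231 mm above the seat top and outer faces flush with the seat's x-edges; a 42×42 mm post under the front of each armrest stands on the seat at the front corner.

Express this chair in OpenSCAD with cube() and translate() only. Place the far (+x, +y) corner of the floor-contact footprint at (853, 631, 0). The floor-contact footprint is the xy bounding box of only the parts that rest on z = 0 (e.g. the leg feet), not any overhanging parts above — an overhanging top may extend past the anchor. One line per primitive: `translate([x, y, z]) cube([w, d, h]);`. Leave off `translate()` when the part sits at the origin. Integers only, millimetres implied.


translate([375, 218, 448]) cube([478, 413, 24]);
translate([375, 218, 0]) cube([43, 43, 448]);
translate([810, 218, 0]) cube([43, 43, 448]);
translate([375, 588, 0]) cube([43, 43, 448]);
translate([810, 588, 0]) cube([43, 43, 448]);
translate([375, 606, 472]) cube([478, 25, 478]);
translate([375, 218, 661]) cube([42, 388, 42]);
translate([811, 218, 661]) cube([42, 388, 42]);
translate([375, 218, 472]) cube([42, 42, 189]);
translate([811, 218, 472]) cube([42, 42, 189]);


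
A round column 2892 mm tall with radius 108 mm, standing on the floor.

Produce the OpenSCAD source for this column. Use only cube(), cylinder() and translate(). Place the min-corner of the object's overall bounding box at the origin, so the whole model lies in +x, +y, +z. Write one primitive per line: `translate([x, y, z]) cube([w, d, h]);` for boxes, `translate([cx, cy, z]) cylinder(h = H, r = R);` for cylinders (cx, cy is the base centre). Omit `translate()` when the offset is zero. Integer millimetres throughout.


translate([108, 108, 0]) cylinder(h = 2892, r = 108);


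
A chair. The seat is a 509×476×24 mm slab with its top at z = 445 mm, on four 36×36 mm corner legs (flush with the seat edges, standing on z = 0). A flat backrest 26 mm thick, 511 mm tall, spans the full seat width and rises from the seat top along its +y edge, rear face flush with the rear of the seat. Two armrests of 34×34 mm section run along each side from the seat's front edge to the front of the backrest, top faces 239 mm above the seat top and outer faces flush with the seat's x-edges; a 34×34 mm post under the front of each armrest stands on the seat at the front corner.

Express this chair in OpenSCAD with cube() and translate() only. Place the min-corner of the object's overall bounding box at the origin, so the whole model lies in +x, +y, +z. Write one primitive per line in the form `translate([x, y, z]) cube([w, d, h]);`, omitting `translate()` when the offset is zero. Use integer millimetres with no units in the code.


translate([0, 0, 421]) cube([509, 476, 24]);
cube([36, 36, 421]);
translate([473, 0, 0]) cube([36, 36, 421]);
translate([0, 440, 0]) cube([36, 36, 421]);
translate([473, 440, 0]) cube([36, 36, 421]);
translate([0, 450, 445]) cube([509, 26, 511]);
translate([0, 0, 650]) cube([34, 450, 34]);
translate([475, 0, 650]) cube([34, 450, 34]);
translate([0, 0, 445]) cube([34, 34, 205]);
translate([475, 0, 445]) cube([34, 34, 205]);


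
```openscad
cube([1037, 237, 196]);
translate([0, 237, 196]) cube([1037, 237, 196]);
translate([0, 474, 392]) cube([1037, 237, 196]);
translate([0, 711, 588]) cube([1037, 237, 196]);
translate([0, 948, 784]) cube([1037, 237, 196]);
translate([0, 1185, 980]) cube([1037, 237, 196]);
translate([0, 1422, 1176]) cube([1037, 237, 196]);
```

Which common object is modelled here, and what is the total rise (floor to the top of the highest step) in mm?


A staircase. The total rise is 1372 mm.

7 identical blocks, each offset up and back from the previous — a staircase. Each step is 196 mm tall and there are 7 of them, so the total rise is 7 × 196 = 1372 mm.


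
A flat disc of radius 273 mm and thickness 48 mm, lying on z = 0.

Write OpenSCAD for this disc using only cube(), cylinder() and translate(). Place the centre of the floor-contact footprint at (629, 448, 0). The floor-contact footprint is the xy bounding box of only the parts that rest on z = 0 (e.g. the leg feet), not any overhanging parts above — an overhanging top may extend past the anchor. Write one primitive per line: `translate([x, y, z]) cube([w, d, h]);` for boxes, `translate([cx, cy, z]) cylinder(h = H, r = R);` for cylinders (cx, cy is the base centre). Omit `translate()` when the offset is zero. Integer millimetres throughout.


translate([629, 448, 0]) cylinder(h = 48, r = 273);


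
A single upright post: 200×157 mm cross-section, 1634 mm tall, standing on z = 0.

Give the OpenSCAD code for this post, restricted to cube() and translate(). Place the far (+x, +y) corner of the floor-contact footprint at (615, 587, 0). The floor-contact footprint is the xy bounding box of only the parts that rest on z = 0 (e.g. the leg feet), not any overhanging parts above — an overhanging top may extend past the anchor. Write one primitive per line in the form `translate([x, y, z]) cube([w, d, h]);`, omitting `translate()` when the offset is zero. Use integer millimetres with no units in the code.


translate([415, 430, 0]) cube([200, 157, 1634]);


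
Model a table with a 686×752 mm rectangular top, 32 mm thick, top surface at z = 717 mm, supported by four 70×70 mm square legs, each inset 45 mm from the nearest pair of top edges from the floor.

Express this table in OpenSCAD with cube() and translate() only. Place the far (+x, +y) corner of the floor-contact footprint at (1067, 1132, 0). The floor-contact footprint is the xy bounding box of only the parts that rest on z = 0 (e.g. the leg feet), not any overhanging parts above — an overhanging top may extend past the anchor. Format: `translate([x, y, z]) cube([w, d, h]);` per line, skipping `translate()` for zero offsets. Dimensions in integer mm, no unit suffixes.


translate([426, 425, 685]) cube([686, 752, 32]);
translate([471, 470, 0]) cube([70, 70, 685]);
translate([997, 470, 0]) cube([70, 70, 685]);
translate([471, 1062, 0]) cube([70, 70, 685]);
translate([997, 1062, 0]) cube([70, 70, 685]);


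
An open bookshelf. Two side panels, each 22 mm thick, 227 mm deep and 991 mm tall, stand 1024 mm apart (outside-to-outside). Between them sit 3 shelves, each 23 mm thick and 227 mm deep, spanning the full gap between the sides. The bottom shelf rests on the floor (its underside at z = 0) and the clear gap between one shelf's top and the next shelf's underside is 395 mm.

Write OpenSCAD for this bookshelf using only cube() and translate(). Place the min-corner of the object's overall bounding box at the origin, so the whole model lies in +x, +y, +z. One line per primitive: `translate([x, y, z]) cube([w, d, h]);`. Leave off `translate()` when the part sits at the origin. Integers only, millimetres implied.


cube([22, 227, 991]);
translate([1002, 0, 0]) cube([22, 227, 991]);
translate([22, 0, 0]) cube([980, 227, 23]);
translate([22, 0, 418]) cube([980, 227, 23]);
translate([22, 0, 836]) cube([980, 227, 23]);


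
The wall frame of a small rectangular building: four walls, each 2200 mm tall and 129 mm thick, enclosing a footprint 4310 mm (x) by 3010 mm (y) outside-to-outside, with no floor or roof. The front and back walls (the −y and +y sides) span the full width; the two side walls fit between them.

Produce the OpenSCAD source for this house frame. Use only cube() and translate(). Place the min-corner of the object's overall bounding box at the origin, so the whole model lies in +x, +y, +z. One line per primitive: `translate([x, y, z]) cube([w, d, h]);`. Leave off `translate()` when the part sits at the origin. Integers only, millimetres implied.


cube([4310, 129, 2200]);
translate([0, 2881, 0]) cube([4310, 129, 2200]);
translate([0, 129, 0]) cube([129, 2752, 2200]);
translate([4181, 129, 0]) cube([129, 2752, 2200]);


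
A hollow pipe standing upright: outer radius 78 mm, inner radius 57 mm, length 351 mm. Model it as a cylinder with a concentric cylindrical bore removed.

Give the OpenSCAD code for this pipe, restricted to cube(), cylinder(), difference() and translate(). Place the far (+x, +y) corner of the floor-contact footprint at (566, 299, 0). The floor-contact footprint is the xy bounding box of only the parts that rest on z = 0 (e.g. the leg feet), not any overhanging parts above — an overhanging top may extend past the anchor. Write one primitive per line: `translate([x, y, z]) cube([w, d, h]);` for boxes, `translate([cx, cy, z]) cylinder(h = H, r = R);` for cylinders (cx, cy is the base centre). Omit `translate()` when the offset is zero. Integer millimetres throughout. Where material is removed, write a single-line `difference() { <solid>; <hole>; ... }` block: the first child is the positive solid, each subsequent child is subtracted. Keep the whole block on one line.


difference() { translate([488, 221, 0]) cylinder(h = 351, r = 78); translate([488, 221, 0]) cylinder(h = 351, r = 57); }


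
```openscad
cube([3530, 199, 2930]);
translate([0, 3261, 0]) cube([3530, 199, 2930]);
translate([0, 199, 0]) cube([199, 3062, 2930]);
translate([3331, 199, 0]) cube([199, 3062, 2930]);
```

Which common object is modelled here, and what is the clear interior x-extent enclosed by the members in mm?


A house (or room) frame. The interior width is 3132 mm.

Four 2930 mm walls enclosing a rectangle with no floor or roof — a room or house frame. Outside width is 3530 mm and wall thickness is 199 mm, so the interior width is 3530 − 2 × 199 = 3132 mm.


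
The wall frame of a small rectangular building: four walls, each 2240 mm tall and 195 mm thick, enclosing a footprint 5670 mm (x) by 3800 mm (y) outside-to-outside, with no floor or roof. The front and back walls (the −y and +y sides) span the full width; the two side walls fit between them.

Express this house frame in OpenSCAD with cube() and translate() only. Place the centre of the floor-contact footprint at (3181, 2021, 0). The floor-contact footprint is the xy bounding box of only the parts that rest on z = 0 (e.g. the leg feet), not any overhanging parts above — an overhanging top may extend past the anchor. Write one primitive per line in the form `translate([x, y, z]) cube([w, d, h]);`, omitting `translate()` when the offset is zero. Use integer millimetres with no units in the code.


translate([346, 121, 0]) cube([5670, 195, 2240]);
translate([346, 3726, 0]) cube([5670, 195, 2240]);
translate([346, 316, 0]) cube([195, 3410, 2240]);
translate([5821, 316, 0]) cube([195, 3410, 2240]);


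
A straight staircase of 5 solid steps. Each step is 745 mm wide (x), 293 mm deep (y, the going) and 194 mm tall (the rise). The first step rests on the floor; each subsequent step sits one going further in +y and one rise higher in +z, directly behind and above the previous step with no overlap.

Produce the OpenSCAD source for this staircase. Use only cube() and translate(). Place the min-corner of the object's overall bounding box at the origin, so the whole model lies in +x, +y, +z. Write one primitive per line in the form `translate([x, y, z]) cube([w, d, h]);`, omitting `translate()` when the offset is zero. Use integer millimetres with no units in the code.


cube([745, 293, 194]);
translate([0, 293, 194]) cube([745, 293, 194]);
translate([0, 586, 388]) cube([745, 293, 194]);
translate([0, 879, 582]) cube([745, 293, 194]);
translate([0, 1172, 776]) cube([745, 293, 194]);


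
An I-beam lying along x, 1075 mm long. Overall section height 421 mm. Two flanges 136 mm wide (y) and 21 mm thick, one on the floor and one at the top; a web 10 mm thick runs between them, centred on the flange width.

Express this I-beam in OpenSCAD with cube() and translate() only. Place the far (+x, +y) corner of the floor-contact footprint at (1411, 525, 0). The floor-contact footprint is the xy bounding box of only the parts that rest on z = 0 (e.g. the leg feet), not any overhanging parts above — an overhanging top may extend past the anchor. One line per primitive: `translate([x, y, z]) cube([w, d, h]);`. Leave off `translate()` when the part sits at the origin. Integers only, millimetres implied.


translate([336, 389, 0]) cube([1075, 136, 21]);
translate([336, 452, 21]) cube([1075, 10, 379]);
translate([336, 389, 400]) cube([1075, 136, 21]);


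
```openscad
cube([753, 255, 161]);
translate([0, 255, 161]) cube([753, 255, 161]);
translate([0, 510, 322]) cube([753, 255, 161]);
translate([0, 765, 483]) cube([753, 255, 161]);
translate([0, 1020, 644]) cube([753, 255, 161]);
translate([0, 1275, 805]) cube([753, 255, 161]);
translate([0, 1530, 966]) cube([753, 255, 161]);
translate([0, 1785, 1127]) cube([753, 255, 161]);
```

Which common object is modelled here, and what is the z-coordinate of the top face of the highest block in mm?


A staircase. The total rise is 1288 mm.

8 identical blocks, each offset up and back from the previous — a staircase. Each step is 161 mm tall and there are 8 of them, so the total rise is 8 × 161 = 1288 mm.


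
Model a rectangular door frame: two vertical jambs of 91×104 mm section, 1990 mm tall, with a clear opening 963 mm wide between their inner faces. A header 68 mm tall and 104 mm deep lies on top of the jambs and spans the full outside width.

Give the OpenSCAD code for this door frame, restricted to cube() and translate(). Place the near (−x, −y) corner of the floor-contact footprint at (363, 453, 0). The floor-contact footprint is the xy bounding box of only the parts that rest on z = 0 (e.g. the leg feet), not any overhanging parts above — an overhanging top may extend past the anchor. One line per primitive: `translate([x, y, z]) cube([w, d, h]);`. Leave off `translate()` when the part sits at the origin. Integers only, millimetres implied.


translate([363, 453, 0]) cube([91, 104, 1990]);
translate([1417, 453, 0]) cube([91, 104, 1990]);
translate([363, 453, 1990]) cube([1145, 104, 68]);


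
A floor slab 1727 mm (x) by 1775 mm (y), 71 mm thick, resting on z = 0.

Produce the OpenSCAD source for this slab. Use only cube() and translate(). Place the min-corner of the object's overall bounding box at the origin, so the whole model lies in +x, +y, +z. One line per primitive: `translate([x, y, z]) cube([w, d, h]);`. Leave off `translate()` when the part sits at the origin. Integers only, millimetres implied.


cube([1727, 1775, 71]);


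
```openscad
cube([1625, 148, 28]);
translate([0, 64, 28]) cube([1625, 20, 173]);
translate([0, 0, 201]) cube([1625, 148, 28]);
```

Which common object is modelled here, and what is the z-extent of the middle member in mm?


An I-beam. The web height is 173 mm.

Two wide flanges with a thin centred web — an I-beam. Overall 229 mm minus two 28 mm flanges gives a web of 229 − 2·28 = 173 mm.


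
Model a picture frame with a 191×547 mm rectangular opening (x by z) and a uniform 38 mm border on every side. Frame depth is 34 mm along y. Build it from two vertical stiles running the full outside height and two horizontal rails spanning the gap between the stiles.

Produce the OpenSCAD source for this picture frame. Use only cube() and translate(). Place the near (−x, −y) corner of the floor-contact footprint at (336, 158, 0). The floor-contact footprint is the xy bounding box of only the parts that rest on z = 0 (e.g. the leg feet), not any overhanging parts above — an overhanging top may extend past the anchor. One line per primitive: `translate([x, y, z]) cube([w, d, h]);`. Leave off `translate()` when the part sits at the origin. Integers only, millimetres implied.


translate([336, 158, 0]) cube([38, 34, 623]);
translate([565, 158, 0]) cube([38, 34, 623]);
translate([374, 158, 0]) cube([191, 34, 38]);
translate([374, 158, 585]) cube([191, 34, 38]);


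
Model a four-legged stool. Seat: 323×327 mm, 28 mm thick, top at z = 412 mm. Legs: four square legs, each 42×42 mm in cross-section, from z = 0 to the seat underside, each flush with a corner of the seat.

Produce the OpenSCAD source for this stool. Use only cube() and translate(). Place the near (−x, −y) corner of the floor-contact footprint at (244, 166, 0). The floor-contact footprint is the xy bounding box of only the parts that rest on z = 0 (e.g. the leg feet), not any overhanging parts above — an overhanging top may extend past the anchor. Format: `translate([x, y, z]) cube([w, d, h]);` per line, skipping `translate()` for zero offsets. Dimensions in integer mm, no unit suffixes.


translate([244, 166, 384]) cube([323, 327, 28]);
translate([244, 166, 0]) cube([42, 42, 384]);
translate([525, 166, 0]) cube([42, 42, 384]);
translate([244, 451, 0]) cube([42, 42, 384]);
translate([525, 451, 0]) cube([42, 42, 384]);


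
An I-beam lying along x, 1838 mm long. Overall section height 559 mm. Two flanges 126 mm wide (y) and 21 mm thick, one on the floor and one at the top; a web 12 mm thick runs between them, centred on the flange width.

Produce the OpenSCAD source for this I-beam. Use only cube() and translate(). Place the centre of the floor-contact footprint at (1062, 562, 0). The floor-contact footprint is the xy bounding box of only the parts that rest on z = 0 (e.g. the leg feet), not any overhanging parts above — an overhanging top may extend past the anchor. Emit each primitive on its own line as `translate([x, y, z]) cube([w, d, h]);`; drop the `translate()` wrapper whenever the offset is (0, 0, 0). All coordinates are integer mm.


translate([143, 499, 0]) cube([1838, 126, 21]);
translate([143, 556, 21]) cube([1838, 12, 517]);
translate([143, 499, 538]) cube([1838, 126, 21]);


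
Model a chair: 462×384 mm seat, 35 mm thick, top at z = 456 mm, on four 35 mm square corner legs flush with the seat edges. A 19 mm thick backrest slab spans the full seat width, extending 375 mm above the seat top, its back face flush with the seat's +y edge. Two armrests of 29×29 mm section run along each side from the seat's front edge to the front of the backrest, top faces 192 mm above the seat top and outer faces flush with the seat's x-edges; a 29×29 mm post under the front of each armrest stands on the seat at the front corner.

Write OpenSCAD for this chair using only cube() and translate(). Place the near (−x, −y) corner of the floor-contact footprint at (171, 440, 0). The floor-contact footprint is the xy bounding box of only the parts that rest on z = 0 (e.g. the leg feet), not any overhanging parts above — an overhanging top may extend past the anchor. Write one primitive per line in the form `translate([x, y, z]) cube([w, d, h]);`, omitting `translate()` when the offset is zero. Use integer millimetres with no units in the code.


translate([171, 440, 421]) cube([462, 384, 35]);
translate([171, 440, 0]) cube([35, 35, 421]);
translate([598, 440, 0]) cube([35, 35, 421]);
translate([171, 789, 0]) cube([35, 35, 421]);
translate([598, 789, 0]) cube([35, 35, 421]);
translate([171, 805, 456]) cube([462, 19, 375]);
translate([171, 440, 619]) cube([29, 365, 29]);
translate([604, 440, 619]) cube([29, 365, 29]);
translate([171, 440, 456]) cube([29, 29, 163]);
translate([604, 440, 456]) cube([29, 29, 163]);


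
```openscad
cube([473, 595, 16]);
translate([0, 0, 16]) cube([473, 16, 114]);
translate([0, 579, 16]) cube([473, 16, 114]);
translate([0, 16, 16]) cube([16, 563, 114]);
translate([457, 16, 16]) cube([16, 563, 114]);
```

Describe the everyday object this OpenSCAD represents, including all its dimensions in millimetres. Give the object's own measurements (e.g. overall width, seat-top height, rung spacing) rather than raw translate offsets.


An open-topped rectangular box: outside dimensions 473×595×130 mm, with a uniform wall and base thickness of 16 mm. The base is a full 473×595 slab on the floor; four walls sit on top of the base. The front and back walls (the −y and +y sides) span the full width; the two side walls fit between them.


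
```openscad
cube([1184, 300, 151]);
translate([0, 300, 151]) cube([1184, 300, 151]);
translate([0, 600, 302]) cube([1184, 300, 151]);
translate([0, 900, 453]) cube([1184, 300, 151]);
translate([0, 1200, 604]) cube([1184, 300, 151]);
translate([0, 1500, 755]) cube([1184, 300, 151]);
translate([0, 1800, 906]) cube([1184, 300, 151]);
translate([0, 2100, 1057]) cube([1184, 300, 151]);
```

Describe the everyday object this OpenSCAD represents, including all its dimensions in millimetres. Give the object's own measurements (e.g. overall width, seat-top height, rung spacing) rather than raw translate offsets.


A straight staircase of 8 solid steps. Each step is 1184 mm wide (x), 300 mm deep (y, the going) and 151 mm tall (the rise). The first step rests on the floor; each subsequent step sits one going further in +y and one rise higher in +z, directly behind and above the previous step with no overlap.


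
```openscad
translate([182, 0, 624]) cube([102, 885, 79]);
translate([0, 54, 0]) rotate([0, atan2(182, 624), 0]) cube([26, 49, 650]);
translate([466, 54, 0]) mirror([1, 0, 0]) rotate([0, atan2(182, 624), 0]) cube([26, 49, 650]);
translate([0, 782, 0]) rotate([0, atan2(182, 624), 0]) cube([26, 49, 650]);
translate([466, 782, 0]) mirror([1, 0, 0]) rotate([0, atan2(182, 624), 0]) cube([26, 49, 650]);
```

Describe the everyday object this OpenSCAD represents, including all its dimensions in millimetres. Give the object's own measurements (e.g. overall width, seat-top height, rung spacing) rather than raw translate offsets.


A sawhorse. A 102×885×79 mm beam (x, y, z) sits on two A-frame leg pairs. Each pair is two raked legs of 26×49 mm section (49 mm along y) splaying symmetrically in x. Each leg rises 624 mm vertically over 182 mm of horizontal reach and is 650 mm long along its own axis. Every leg's outer bottom edge rests on the floor and its outer top edge meets a bottom edge of the beam — the left legs (tilting toward +x) meet the beam's −x bottom edge, the right legs (their mirror images, tilting toward −x) meet its +x bottom edge — so the leg tops tuck under the beam, the beam's underside is 624 mm above the floor, and the feet are 466 mm apart outside-to-outside with the beam centred between them. The two leg pairs are set in 54 mm from either end of the beam.


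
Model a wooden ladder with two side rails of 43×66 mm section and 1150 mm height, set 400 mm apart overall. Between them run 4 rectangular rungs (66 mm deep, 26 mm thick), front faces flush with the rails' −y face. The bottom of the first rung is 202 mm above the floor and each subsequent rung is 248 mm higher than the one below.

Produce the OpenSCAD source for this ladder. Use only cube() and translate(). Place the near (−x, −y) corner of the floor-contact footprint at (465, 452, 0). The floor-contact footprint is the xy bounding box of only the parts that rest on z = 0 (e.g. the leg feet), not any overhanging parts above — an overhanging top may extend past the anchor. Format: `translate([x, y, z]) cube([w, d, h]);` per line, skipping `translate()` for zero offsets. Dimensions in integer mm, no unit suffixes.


translate([465, 452, 0]) cube([43, 66, 1150]);
translate([822, 452, 0]) cube([43, 66, 1150]);
translate([508, 452, 202]) cube([314, 66, 26]);
translate([508, 452, 450]) cube([314, 66, 26]);
translate([508, 452, 698]) cube([314, 66, 26]);
translate([508, 452, 946]) cube([314, 66, 26]);


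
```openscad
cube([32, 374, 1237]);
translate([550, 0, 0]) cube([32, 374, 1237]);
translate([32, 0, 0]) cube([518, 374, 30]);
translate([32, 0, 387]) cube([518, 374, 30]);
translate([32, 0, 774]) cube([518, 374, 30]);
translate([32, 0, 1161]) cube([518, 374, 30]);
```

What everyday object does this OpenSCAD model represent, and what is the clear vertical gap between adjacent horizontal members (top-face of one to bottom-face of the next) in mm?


A bookshelf. The clear shelf gap is 357 mm.

Two tall side panels with 4 horizontal boards between them — a bookshelf. The first two shelf undersides are at z = 0 and z = 387; with shelf thickness 30, the clear gap is 387 − 0 − 30 = 357 mm.


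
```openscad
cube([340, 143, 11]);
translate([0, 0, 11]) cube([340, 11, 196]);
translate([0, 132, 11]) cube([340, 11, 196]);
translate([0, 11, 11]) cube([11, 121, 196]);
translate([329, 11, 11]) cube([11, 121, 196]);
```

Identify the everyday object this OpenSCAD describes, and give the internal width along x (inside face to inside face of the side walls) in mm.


An open box. The internal width is 318 mm.

A 340×143 base slab with four walls standing on it — an open box. The base is 340 mm wide and the walls are 11 mm thick, so the internal width is 340 − 2 × 11 = 318 mm.


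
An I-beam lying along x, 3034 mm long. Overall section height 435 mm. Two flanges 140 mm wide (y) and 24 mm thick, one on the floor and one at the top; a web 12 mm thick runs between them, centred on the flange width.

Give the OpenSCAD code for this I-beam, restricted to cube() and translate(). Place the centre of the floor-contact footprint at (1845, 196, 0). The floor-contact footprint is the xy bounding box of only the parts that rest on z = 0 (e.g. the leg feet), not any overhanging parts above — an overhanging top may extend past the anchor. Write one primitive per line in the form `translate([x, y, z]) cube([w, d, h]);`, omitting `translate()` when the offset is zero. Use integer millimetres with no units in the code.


translate([328, 126, 0]) cube([3034, 140, 24]);
translate([328, 190, 24]) cube([3034, 12, 387]);
translate([328, 126, 411]) cube([3034, 140, 24]);


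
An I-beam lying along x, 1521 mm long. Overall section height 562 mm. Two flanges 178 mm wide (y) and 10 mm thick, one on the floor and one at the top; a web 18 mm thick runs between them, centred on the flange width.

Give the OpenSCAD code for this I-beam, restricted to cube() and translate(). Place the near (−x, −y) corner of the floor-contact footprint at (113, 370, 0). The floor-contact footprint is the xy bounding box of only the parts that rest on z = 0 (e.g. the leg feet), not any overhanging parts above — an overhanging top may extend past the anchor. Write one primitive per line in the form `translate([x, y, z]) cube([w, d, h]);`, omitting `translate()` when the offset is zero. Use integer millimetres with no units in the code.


translate([113, 370, 0]) cube([1521, 178, 10]);
translate([113, 450, 10]) cube([1521, 18, 542]);
translate([113, 370, 552]) cube([1521, 178, 10]);


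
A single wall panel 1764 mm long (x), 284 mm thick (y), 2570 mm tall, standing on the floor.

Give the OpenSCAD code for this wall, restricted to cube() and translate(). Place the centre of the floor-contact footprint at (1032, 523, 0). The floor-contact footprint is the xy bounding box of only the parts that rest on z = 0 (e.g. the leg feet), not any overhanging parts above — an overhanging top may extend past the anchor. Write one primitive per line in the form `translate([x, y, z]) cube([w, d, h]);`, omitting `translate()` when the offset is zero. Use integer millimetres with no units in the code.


translate([150, 381, 0]) cube([1764, 284, 2570]);


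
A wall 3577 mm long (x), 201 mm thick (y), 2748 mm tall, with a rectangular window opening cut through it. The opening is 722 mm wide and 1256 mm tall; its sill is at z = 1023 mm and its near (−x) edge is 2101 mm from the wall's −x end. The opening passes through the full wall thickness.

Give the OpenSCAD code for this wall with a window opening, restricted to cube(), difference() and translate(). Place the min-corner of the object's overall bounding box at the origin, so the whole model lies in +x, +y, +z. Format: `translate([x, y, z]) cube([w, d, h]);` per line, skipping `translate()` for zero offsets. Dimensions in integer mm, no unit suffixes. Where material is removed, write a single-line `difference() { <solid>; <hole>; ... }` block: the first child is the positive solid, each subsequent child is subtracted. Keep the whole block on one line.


difference() { cube([3577, 201, 2748]); translate([2101, 0, 1023]) cube([722, 201, 1256]); }


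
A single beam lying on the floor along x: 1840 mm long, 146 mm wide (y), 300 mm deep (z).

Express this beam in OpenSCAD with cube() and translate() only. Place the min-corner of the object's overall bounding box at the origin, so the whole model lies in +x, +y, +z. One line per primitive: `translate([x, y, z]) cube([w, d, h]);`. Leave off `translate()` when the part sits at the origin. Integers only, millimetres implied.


cube([1840, 146, 300]);


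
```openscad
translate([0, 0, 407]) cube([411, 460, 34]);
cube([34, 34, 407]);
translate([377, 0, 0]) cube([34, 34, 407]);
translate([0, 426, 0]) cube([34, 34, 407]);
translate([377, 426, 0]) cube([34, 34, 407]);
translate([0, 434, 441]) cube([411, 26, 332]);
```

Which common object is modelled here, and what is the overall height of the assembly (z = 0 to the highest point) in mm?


A chair. The overall height is 773 mm.

A slab on four corner posts with a tall panel at the back — a chair. The seat slab sits at z = 407 with thickness 34, and the 332 mm backrest starts at the seat top, so the overall height is 407 + 34 + 332 = 773 mm.


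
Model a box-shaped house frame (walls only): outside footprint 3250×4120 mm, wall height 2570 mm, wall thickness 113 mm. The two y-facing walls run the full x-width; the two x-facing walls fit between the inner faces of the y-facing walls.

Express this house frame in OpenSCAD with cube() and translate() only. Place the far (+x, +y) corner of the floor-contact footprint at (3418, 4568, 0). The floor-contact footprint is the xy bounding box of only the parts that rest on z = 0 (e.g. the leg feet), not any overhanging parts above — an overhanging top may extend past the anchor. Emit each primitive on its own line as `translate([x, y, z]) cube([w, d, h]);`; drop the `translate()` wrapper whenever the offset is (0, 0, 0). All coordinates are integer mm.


translate([168, 448, 0]) cube([3250, 113, 2570]);
translate([168, 4455, 0]) cube([3250, 113, 2570]);
translate([168, 561, 0]) cube([113, 3894, 2570]);
translate([3305, 561, 0]) cube([113, 3894, 2570]);


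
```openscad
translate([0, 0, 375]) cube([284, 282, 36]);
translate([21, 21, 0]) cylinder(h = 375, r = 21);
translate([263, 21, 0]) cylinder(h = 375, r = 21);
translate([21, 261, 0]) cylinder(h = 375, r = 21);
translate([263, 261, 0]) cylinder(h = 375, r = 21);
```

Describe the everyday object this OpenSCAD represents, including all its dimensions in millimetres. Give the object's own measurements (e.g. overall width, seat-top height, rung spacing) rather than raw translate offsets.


A simple wooden stool: a rectangular seat 284 mm (x) by 282 mm (y), 36 mm thick, top face at z = 411 mm, on four round legs, each 42 mm in diameter. The legs rest on z = 0, each leg's axis is inset half a diameter from the nearest pair of seat edges (so the leg's bounding box is flush with the corner).


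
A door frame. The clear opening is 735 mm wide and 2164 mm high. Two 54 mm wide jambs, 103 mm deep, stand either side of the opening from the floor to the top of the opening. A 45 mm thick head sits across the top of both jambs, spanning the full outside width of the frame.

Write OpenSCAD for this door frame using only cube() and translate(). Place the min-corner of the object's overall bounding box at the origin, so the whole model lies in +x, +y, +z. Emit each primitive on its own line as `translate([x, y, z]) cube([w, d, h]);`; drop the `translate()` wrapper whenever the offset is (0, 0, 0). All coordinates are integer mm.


cube([54, 103, 2164]);
translate([789, 0, 0]) cube([54, 103, 2164]);
translate([0, 0, 2164]) cube([843, 103, 45]);


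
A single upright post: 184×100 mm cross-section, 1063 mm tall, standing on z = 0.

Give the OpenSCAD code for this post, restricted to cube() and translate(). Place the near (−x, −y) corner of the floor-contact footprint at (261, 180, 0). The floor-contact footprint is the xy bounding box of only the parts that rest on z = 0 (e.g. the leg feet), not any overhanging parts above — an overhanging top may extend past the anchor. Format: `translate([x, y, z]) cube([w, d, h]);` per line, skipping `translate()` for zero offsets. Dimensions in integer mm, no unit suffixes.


translate([261, 180, 0]) cube([184, 100, 1063]);
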